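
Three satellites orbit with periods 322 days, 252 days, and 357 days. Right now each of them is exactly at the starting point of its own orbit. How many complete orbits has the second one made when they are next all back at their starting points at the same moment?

391 orbits

All finish a whole number of cycles simultaneously at t = LCM of the periods.
322 = 2 × 7 × 23
252 = 2^2 × 3^2 × 7
357 = 3 × 7 × 17
LCM(322, 252, 357) = 2^2 × 3^2 × 7 × 17 × 23 = 98532.
Orbits for period 252: 98532 / 252 = 391.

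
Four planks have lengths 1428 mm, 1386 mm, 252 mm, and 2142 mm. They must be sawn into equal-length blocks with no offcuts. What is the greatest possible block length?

42 mm

The block length must divide every plank, so the greatest is gcd(1428, 1386, 252, 2142).
1428 = 2^2 × 3 × 7 × 17
1386 = 2 × 3^2 × 7 × 11
252 = 2^2 × 3^2 × 7
2142 = 2 × 3^2 × 7 × 17
gcd(1428, 1386, 252, 2142) = 2 × 3 × 7 = 42.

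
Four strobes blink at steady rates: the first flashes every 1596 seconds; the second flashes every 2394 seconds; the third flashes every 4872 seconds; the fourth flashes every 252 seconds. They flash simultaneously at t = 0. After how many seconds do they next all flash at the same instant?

277704 seconds

The first simultaneous occurrence is after LCM of the individual periods.
1596 = 2^2 × 3 × 7 × 19
2394 = 2 × 3^2 × 7 × 19
4872 = 2^3 × 3 × 7 × 29
252 = 2^2 × 3^2 × 7
LCM(1596, 2394, 4872, 252) = 2^3 × 3^2 × 7 × 19 × 29 = 277704.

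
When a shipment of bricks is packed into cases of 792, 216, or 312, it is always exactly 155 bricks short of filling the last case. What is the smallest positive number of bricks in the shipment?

Being 155 short of a full case of size k means N ≡ −155 (mod k), i.e. N + 155 is a multiple of each size.
792 = 2^3 × 3^2 × 11
216 = 2^3 × 3^3
312 = 2^3 × 3 × 13
LCM(792, 216, 312) = 2^3 × 3^3 × 11 × 13 = 30888.
Smallest positive N is 30888 − 155 = 30733.

30733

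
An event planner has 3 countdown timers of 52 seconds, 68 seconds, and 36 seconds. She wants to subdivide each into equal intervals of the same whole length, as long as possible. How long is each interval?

4 seconds

The interval must divide each timer length; the longest such is the gcd.
52 = 2^2 × 13
68 = 2^2 × 17
36 = 2^2 × 3^2
gcd(52, 68, 36) = 2^2 = 4.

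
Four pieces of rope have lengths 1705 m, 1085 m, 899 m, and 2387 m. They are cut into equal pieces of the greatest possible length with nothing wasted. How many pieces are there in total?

Piece length = gcd(1705, 1085, 899, 2387).
1705 = 5 × 11 × 31
1085 = 5 × 7 × 31
899 = 29 × 31
2387 = 7 × 11 × 31
gcd(1705, 1085, 899, 2387) = 31.
Total pieces = 1705/31 + 1085/31 + 899/31 + 2387/31 = 55 + 35 + 29 + 77 = 196.

196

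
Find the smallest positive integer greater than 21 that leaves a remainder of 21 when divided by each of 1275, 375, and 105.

44646

N − 21 must be a common multiple of 1275, 375, and 105.
1275 = 3 × 5^2 × 17
375 = 3 × 5^3
105 = 3 × 5 × 7
LCM(1275, 375, 105) = 3 × 5^3 × 7 × 17 = 44625.
Smallest N > 21 is LCM + 21 = 44625 + 21 = 44646.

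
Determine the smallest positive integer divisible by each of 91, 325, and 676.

91 = 7 × 13
325 = 5^2 × 13
676 = 2^2 × 13^2
LCM(91, 325, 676) = 2^2 × 5^2 × 7 × 13^2 = 118300.

118300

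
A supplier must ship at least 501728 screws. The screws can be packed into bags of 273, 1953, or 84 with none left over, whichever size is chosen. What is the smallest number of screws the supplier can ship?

507780

The number of screws must be a common multiple of 273, 1953, and 84, so a multiple of their LCM.
273 = 3 × 7 × 13
1953 = 3^2 × 7 × 31
84 = 2^2 × 3 × 7
LCM(273, 1953, 84) = 2^2 × 3^2 × 7 × 13 × 31 = 101556.
Smallest multiple of 101556 that is ≥ 501728: ⌈501728/101556⌉ × 101556 = 5 × 101556 = 507780.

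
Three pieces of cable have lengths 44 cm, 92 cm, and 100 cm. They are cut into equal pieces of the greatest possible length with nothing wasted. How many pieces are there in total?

59

Piece length = gcd(44, 92, 100).
44 = 2^2 × 11
92 = 2^2 × 23
100 = 2^2 × 5^2
gcd(44, 92, 100) = 2^2 = 4.
Total pieces = 44/4 + 92/4 + 100/4 = 11 + 23 + 25 = 59.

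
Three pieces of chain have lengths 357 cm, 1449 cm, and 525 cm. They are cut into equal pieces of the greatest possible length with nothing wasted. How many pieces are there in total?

Piece length = gcd(357, 1449, 525).
357 = 3 × 7 × 17
1449 = 3^2 × 7 × 23
525 = 3 × 5^2 × 7
gcd(357, 1449, 525) = 3 × 7 = 21.
Total pieces = 357/21 + 1449/21 + 525/21 = 17 + 69 + 25 = 111.

111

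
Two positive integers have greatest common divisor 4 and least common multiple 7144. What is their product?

For any two positive integers, gcd × lcm = product = 4 × 7144 = 28576.

28576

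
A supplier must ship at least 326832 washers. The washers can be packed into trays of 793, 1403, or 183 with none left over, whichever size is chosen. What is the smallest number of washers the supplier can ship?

The number of washers must be a common multiple of 793, 1403, and 183, so a multiple of their LCM.
793 = 13 × 61
1403 = 23 × 61
183 = 3 × 61
LCM(793, 1403, 183) = 3 × 13 × 23 × 61 = 54717.
Smallest multiple of 54717 that is ≥ 326832: ⌈326832/54717⌉ × 54717 = 6 × 54717 = 328302.

328302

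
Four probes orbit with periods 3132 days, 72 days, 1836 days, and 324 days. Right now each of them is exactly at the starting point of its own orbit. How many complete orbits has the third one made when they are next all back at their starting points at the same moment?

The first common completion time is the LCM of the periods.
3132 = 2^2 × 3^3 × 29
72 = 2^3 × 3^2
1836 = 2^2 × 3^3 × 17
324 = 2^2 × 3^4
LCM(3132, 72, 1836, 324) = 2^3 × 3^4 × 17 × 29 = 319464.
Orbits for period 1836: 319464 / 1836 = 174.

174 orbits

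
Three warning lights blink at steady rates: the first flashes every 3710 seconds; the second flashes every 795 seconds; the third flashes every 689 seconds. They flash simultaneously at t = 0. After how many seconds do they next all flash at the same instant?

144690 seconds

The first simultaneous occurrence is after LCM of the individual periods.
3710 = 2 × 5 × 7 × 53
795 = 3 × 5 × 53
689 = 13 × 53
LCM(3710, 795, 689) = 2 × 3 × 5 × 7 × 13 × 53 = 144690.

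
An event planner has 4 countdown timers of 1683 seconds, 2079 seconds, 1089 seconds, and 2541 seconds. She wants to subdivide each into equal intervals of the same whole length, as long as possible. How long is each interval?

33 seconds

The interval must divide each timer length; the longest such is the gcd.
1683 = 3^2 × 11 × 17
2079 = 3^3 × 7 × 11
1089 = 3^2 × 11^2
2541 = 3 × 7 × 11^2
gcd(1683, 2079, 1089, 2541) = 3 × 11 = 33.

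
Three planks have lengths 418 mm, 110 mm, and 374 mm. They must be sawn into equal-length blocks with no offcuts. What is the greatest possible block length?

This is the greatest common divisor of 418, 110, and 374.
418 = 2 × 11 × 19
110 = 2 × 5 × 11
374 = 2 × 11 × 17
gcd(418, 110, 374) = 2 × 11 = 22.

22 mm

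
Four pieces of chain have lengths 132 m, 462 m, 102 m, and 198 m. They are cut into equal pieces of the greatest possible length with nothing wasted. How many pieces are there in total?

Piece length = gcd(132, 462, 102, 198).
132 = 2^2 × 3 × 11
462 = 2 × 3 × 7 × 11
102 = 2 × 3 × 17
198 = 2 × 3^2 × 11
gcd(132, 462, 102, 198) = 2 × 3 = 6.
Total pieces = 132/6 + 462/6 + 102/6 + 198/6 = 22 + 77 + 17 + 33 = 149.

149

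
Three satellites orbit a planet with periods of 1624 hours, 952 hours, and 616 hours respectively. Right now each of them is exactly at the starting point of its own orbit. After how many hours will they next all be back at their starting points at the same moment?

They coincide at every common multiple of the periods; the first is the LCM.
1624 = 2^3 × 7 × 29
952 = 2^3 × 7 × 17
616 = 2^3 × 7 × 11
LCM(1624, 952, 616) = 2^3 × 7 × 11 × 17 × 29 = 303688.

303688 hours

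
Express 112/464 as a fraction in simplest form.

112 = 2^4 × 7
464 = 2^4 × 29
gcd(112, 464) = 2^4 = 16.
Divide numerator and denominator by 16: 112/464 = 7/29.

7/29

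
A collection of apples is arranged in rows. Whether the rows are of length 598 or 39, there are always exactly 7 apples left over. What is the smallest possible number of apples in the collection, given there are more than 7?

1801

N − 7 must be a common multiple of 598 and 39.
598 = 2 × 13 × 23
39 = 3 × 13
LCM(598, 39) = 2 × 3 × 13 × 23 = 1794.
Smallest N > 7 is LCM + 7 = 1794 + 7 = 1801.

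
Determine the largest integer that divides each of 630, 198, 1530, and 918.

630 = 2 × 3^2 × 5 × 7
198 = 2 × 3^2 × 11
1530 = 2 × 3^2 × 5 × 17
918 = 2 × 3^3 × 17
gcd(630, 198, 1530, 918) = 2 × 3^2 = 18.

18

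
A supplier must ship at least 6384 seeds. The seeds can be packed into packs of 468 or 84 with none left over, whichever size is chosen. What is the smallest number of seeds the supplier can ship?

The number of seeds must be a common multiple of 468 and 84, so a multiple of their LCM.
468 = 2^2 × 3^2 × 13
84 = 2^2 × 3 × 7
LCM(468, 84) = 2^2 × 3^2 × 7 × 13 = 3276.
Smallest multiple of 3276 that is ≥ 6384: ⌈6384/3276⌉ × 3276 = 2 × 3276 = 6552.

6552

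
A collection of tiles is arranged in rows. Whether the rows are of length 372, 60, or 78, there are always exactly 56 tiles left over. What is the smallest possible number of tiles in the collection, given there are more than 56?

24236

N − 56 must be a common multiple of 372, 60, and 78.
372 = 2^2 × 3 × 31
60 = 2^2 × 3 × 5
78 = 2 × 3 × 13
LCM(372, 60, 78) = 2^2 × 3 × 5 × 13 × 31 = 24180.
Smallest N > 56 is LCM + 56 = 24180 + 56 = 24236.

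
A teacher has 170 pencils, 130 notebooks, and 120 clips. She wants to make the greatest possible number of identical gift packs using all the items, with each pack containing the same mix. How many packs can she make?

10 packs

The pack count must divide each quantity, so the greatest is gcd(170, 130, 120).
170 = 2 × 5 × 17
130 = 2 × 5 × 13
120 = 2^3 × 3 × 5
gcd(170, 130, 120) = 2 × 5 = 10.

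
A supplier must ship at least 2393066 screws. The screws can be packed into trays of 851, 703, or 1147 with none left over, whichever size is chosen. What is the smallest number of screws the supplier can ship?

The number of screws must be a common multiple of 851, 703, and 1147, so a multiple of their LCM.
851 = 23 × 37
703 = 19 × 37
1147 = 31 × 37
LCM(851, 703, 1147) = 19 × 23 × 31 × 37 = 501239.
Smallest multiple of 501239 that is ≥ 2393066: ⌈2393066/501239⌉ × 501239 = 5 × 501239 = 2506195.

2506195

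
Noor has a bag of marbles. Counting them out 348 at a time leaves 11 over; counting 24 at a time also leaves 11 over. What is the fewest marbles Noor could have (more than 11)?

N − 11 must be a common multiple of 348 and 24.
348 = 2^2 × 3 × 29
24 = 2^3 × 3
LCM(348, 24) = 2^3 × 3 × 29 = 696.
Smallest N > 11 is LCM + 11 = 696 + 11 = 707.

707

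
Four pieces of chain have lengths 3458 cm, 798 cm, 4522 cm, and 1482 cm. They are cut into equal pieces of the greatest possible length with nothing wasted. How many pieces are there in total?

Piece length = gcd(3458, 798, 4522, 1482).
3458 = 2 × 7 × 13 × 19
798 = 2 × 3 × 7 × 19
4522 = 2 × 7 × 17 × 19
1482 = 2 × 3 × 13 × 19
gcd(3458, 798, 4522, 1482) = 2 × 19 = 38.
Total pieces = 3458/38 + 798/38 + 4522/38 + 1482/38 = 91 + 21 + 119 + 39 = 270.

270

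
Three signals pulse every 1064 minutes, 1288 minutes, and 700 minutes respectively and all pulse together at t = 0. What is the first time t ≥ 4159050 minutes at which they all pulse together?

4282600 minutes

Joint pulses occur at multiples of LCM(1064, 1288, 700).
1064 = 2^3 × 7 × 19
1288 = 2^3 × 7 × 23
700 = 2^2 × 5^2 × 7
LCM(1064, 1288, 700) = 2^3 × 5^2 × 7 × 19 × 23 = 611800.
Smallest multiple of 611800 that is ≥ 4159050: ⌈4159050/611800⌉ × 611800 = 7 × 611800 = 4282600.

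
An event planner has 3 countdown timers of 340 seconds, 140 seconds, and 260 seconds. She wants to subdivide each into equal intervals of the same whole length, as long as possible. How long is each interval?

20 seconds

The interval must divide each timer length; the longest such is the gcd.
340 = 2^2 × 5 × 17
140 = 2^2 × 5 × 7
260 = 2^2 × 5 × 13
gcd(340, 140, 260) = 2^2 × 5 = 20.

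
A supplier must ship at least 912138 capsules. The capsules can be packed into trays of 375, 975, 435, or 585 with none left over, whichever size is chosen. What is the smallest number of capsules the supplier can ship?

The number of capsules must be a common multiple of 375, 975, 435, and 585, so a multiple of their LCM.
375 = 3 × 5^3
975 = 3 × 5^2 × 13
435 = 3 × 5 × 29
585 = 3^2 × 5 × 13
LCM(375, 975, 435, 585) = 3^2 × 5^3 × 13 × 29 = 424125.
Smallest multiple of 424125 that is ≥ 912138: ⌈912138/424125⌉ × 424125 = 3 × 424125 = 1272375.

1272375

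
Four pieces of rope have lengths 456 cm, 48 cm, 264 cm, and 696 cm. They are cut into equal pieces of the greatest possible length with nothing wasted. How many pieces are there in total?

Piece length = gcd(456, 48, 264, 696).
456 = 2^3 × 3 × 19
48 = 2^4 × 3
264 = 2^3 × 3 × 11
696 = 2^3 × 3 × 29
gcd(456, 48, 264, 696) = 2^3 × 3 = 24.
Total pieces = 456/24 + 48/24 + 264/24 + 696/24 = 19 + 2 + 11 + 29 = 61.

61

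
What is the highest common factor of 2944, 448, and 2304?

64

2944 = 2^7 × 23
448 = 2^6 × 7
2304 = 2^8 × 3^2
gcd(2944, 448, 2304) = 2^6 = 64.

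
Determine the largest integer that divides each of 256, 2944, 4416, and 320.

64

256 = 2^8
2944 = 2^7 × 23
4416 = 2^6 × 3 × 23
320 = 2^6 × 5
gcd(256, 2944, 4416, 320) = 2^6 = 64.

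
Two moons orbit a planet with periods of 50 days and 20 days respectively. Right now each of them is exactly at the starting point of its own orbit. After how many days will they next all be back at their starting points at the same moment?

100 days

They coincide at every common multiple of the periods; the first is the LCM.
50 = 2 × 5^2
20 = 2^2 × 5
LCM(50, 20) = 2^2 × 5^2 = 100.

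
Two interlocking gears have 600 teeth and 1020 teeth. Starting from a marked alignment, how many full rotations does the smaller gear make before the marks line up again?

All finish a whole number of cycles simultaneously at t = LCM of the periods.
600 = 2^3 × 3 × 5^2
1020 = 2^2 × 3 × 5 × 17
LCM(600, 1020) = 2^3 × 3 × 5^2 × 17 = 10200.
Rotations for period 600: 10200 / 600 = 17.

17 rotations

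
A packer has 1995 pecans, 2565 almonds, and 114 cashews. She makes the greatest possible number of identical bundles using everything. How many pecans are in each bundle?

Number of bundles = gcd(1995, 2565, 114).
1995 = 3 × 5 × 7 × 19
2565 = 3^3 × 5 × 19
114 = 2 × 3 × 19
gcd(1995, 2565, 114) = 3 × 19 = 57.
pecans per bundle = 1995 / 57 = 35.

35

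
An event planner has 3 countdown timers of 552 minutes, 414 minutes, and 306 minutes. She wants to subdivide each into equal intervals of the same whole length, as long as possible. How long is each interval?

6 minutes

The interval must divide each timer length; the longest such is the gcd.
552 = 2^3 × 3 × 23
414 = 2 × 3^2 × 23
306 = 2 × 3^2 × 17
gcd(552, 414, 306) = 2 × 3 = 6.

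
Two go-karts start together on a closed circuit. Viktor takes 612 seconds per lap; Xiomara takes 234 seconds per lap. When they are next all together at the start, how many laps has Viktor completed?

13 laps

All finish a whole number of cycles simultaneously at t = LCM of the periods.
612 = 2^2 × 3^2 × 17
234 = 2 × 3^2 × 13
LCM(612, 234) = 2^2 × 3^2 × 13 × 17 = 7956.
Laps for period 612: 7956 / 612 = 13.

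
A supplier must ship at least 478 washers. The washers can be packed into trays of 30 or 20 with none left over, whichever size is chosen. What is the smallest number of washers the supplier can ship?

480

The number of washers must be a common multiple of 30 and 20, so a multiple of their LCM.
30 = 2 × 3 × 5
20 = 2^2 × 5
LCM(30, 20) = 2^2 × 3 × 5 = 60.
Smallest multiple of 60 that is ≥ 478: ⌈478/60⌉ × 60 = 8 × 60 = 480.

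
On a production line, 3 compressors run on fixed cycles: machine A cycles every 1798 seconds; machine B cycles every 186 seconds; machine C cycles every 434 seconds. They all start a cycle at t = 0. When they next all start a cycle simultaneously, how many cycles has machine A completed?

21 cycles

They are all back at their starting positions together after one LCM of the periods.
1798 = 2 × 29 × 31
186 = 2 × 3 × 31
434 = 2 × 7 × 31
LCM(1798, 186, 434) = 2 × 3 × 7 × 29 × 31 = 37758.
Cycles for period 1798: 37758 / 1798 = 21.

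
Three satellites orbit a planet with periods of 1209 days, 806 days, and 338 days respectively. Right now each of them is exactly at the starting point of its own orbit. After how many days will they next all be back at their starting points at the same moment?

31434 days

They coincide at every common multiple of the periods; the first is the LCM.
1209 = 3 × 13 × 31
806 = 2 × 13 × 31
338 = 2 × 13^2
LCM(1209, 806, 338) = 2 × 3 × 13^2 × 31 = 31434.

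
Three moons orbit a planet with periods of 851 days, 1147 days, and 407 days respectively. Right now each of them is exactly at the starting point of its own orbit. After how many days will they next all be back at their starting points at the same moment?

They coincide at every common multiple of the periods; the first is the LCM.
851 = 23 × 37
1147 = 31 × 37
407 = 11 × 37
LCM(851, 1147, 407) = 11 × 23 × 31 × 37 = 290191.

290191 days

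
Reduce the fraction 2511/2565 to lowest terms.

93/95

2511 = 3^4 × 31
2565 = 3^3 × 5 × 19
gcd(2511, 2565) = 3^3 = 27.
Divide numerator and denominator by 27: 2511/2565 = 93/95.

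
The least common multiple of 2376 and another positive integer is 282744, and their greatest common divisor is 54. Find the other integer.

gcd × lcm = product of the two integers, so the other integer is (54 × 282744) / 2376 = 6426.

6426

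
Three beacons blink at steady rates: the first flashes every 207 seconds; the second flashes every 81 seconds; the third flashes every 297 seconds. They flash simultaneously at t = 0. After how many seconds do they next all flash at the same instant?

The first simultaneous occurrence is after LCM of the individual periods.
207 = 3^2 × 23
81 = 3^4
297 = 3^3 × 11
LCM(207, 81, 297) = 3^4 × 11 × 23 = 20493.

20493 seconds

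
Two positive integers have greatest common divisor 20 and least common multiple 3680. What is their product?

For any two positive integers, gcd × lcm = product = 20 × 3680 = 73600.

73600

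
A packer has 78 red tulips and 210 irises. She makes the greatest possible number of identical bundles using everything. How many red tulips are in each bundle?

13

Number of bundles = gcd(78, 210).
78 = 2 × 3 × 13
210 = 2 × 3 × 5 × 7
gcd(78, 210) = 2 × 3 = 6.
red tulips per bundle = 78 / 6 = 13.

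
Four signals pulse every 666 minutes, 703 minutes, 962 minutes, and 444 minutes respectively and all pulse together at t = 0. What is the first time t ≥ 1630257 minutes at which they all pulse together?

Joint pulses occur at multiples of LCM(666, 703, 962, 444).
666 = 2 × 3^2 × 37
703 = 19 × 37
962 = 2 × 13 × 37
444 = 2^2 × 3 × 37
LCM(666, 703, 962, 444) = 2^2 × 3^2 × 13 × 19 × 37 = 329004.
Smallest multiple of 329004 that is ≥ 1630257: ⌈1630257/329004⌉ × 329004 = 5 × 329004 = 1645020.

1645020 minutes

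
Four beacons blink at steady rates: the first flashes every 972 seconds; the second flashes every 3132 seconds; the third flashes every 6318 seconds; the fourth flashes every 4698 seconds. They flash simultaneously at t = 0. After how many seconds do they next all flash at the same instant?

366444 seconds

The first simultaneous occurrence is after LCM of the individual periods.
972 = 2^2 × 3^5
3132 = 2^2 × 3^3 × 29
6318 = 2 × 3^5 × 13
4698 = 2 × 3^4 × 29
LCM(972, 3132, 6318, 4698) = 2^2 × 3^5 × 13 × 29 = 366444.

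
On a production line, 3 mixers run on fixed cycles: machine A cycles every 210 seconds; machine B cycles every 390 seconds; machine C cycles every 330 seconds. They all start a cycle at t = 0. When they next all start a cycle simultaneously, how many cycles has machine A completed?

143 cycles

They are all back at their starting positions together after one LCM of the periods.
210 = 2 × 3 × 5 × 7
390 = 2 × 3 × 5 × 13
330 = 2 × 3 × 5 × 11
LCM(210, 390, 330) = 2 × 3 × 5 × 7 × 11 × 13 = 30030.
Cycles for period 210: 30030 / 210 = 143.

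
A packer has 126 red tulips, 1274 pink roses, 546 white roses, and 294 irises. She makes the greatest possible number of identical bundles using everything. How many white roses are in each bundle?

Number of bundles = gcd(126, 1274, 546, 294).
126 = 2 × 3^2 × 7
1274 = 2 × 7^2 × 13
546 = 2 × 3 × 7 × 13
294 = 2 × 3 × 7^2
gcd(126, 1274, 546, 294) = 2 × 7 = 14.
white roses per bundle = 546 / 14 = 39.

39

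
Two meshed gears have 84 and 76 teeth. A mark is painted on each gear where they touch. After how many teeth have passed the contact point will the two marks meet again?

The first simultaneous occurrence is after LCM of the individual periods.
84 = 2^2 × 3 × 7
76 = 2^2 × 19
LCM(84, 76) = 2^2 × 3 × 7 × 19 = 1596.

1596 teeth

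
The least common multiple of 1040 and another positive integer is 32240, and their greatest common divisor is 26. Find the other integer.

gcd × lcm = product of the two integers, so the other integer is (26 × 32240) / 1040 = 806.

806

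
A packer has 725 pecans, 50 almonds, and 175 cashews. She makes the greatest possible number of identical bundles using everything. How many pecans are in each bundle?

Number of bundles = gcd(725, 50, 175).
725 = 5^2 × 29
50 = 2 × 5^2
175 = 5^2 × 7
gcd(725, 50, 175) = 5^2 = 25.
pecans per bundle = 725 / 25 = 29.

29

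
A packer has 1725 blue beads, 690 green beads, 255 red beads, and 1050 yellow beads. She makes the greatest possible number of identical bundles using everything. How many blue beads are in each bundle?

115

Number of bundles = gcd(1725, 690, 255, 1050).
1725 = 3 × 5^2 × 23
690 = 2 × 3 × 5 × 23
255 = 3 × 5 × 17
1050 = 2 × 3 × 5^2 × 7
gcd(1725, 690, 255, 1050) = 3 × 5 = 15.
blue beads per bundle = 1725 / 15 = 115.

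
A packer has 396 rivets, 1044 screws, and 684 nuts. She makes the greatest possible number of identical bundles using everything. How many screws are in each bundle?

29

Number of bundles = gcd(396, 1044, 684).
396 = 2^2 × 3^2 × 11
1044 = 2^2 × 3^2 × 29
684 = 2^2 × 3^2 × 19
gcd(396, 1044, 684) = 2^2 × 3^2 = 36.
screws per bundle = 1044 / 36 = 29.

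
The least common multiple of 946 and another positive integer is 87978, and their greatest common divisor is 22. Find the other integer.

2046

gcd × lcm = product of the two integers, so the other integer is (22 × 87978) / 946 = 2046.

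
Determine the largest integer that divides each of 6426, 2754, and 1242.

6426 = 2 × 3^3 × 7 × 17
2754 = 2 × 3^4 × 17
1242 = 2 × 3^3 × 23
gcd(6426, 2754, 1242) = 2 × 3^3 = 54.

54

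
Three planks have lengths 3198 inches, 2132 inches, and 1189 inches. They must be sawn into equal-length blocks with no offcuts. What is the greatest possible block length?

This is the greatest common divisor of 3198, 2132, and 1189.
3198 = 2 × 3 × 13 × 41
2132 = 2^2 × 13 × 41
1189 = 29 × 41
gcd(3198, 2132, 1189) = 41.

41 inches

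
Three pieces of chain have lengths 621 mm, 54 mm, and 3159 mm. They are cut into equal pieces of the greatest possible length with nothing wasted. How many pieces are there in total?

142

Piece length = gcd(621, 54, 3159).
621 = 3^3 × 23
54 = 2 × 3^3
3159 = 3^5 × 13
gcd(621, 54, 3159) = 3^3 = 27.
Total pieces = 621/27 + 54/27 + 3159/27 = 23 + 2 + 117 = 142.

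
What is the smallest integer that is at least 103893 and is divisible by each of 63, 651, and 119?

The integer must be a common multiple of 63, 651, and 119, so a multiple of their LCM.
63 = 3^2 × 7
651 = 3 × 7 × 31
119 = 7 × 17
LCM(63, 651, 119) = 3^2 × 7 × 17 × 31 = 33201.
Smallest multiple of 33201 that is ≥ 103893: ⌈103893/33201⌉ × 33201 = 4 × 33201 = 132804.

132804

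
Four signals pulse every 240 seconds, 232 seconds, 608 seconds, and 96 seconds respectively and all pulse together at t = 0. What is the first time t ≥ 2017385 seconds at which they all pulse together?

Joint pulses occur at multiples of LCM(240, 232, 608, 96).
240 = 2^4 × 3 × 5
232 = 2^3 × 29
608 = 2^5 × 19
96 = 2^5 × 3
LCM(240, 232, 608, 96) = 2^5 × 3 × 5 × 19 × 29 = 264480.
Smallest multiple of 264480 that is ≥ 2017385: ⌈2017385/264480⌉ × 264480 = 8 × 264480 = 2115840.

2115840 seconds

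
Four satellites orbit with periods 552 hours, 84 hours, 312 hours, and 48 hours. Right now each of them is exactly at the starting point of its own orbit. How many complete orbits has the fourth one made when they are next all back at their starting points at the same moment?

2093 orbits

The first common completion time is the LCM of the periods.
552 = 2^3 × 3 × 23
84 = 2^2 × 3 × 7
312 = 2^3 × 3 × 13
48 = 2^4 × 3
LCM(552, 84, 312, 48) = 2^4 × 3 × 7 × 13 × 23 = 100464.
Orbits for period 48: 100464 / 48 = 2093.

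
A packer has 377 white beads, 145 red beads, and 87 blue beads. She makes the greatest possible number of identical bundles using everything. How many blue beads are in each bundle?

Number of bundles = gcd(377, 145, 87).
377 = 13 × 29
145 = 5 × 29
87 = 3 × 29
gcd(377, 145, 87) = 29.
blue beads per bundle = 87 / 29 = 3.

3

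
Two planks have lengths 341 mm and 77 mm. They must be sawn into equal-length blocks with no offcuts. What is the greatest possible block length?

This is the greatest common divisor of 341 and 77.
341 = 11 × 31
77 = 7 × 11
gcd(341, 77) = 11.

11 mm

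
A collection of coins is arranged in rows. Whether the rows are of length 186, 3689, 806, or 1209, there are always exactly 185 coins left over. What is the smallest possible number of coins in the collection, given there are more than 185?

287927

N − 185 must be a common multiple of 186, 3689, 806, and 1209.
186 = 2 × 3 × 31
3689 = 7 × 17 × 31
806 = 2 × 13 × 31
1209 = 3 × 13 × 31
LCM(186, 3689, 806, 1209) = 2 × 3 × 7 × 13 × 17 × 31 = 287742.
Smallest N > 185 is LCM + 185 = 287742 + 185 = 287927.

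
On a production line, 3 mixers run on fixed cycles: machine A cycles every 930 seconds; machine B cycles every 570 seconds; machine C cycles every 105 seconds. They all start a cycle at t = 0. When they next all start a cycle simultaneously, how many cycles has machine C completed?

1178 cycles

They are all back at their starting positions together after one LCM of the periods.
930 = 2 × 3 × 5 × 31
570 = 2 × 3 × 5 × 19
105 = 3 × 5 × 7
LCM(930, 570, 105) = 2 × 3 × 5 × 7 × 19 × 31 = 123690.
Cycles for period 105: 123690 / 105 = 1178.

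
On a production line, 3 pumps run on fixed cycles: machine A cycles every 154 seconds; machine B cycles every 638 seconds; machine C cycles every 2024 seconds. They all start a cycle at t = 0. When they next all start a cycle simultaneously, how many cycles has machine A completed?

2668 cycles

They are all back at their starting positions together after one LCM of the periods.
154 = 2 × 7 × 11
638 = 2 × 11 × 29
2024 = 2^3 × 11 × 23
LCM(154, 638, 2024) = 2^3 × 7 × 11 × 23 × 29 = 410872.
Cycles for period 154: 410872 / 154 = 2668.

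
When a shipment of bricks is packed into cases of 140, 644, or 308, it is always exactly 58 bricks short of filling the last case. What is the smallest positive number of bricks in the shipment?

Being 58 short of a full case of size k means N ≡ −58 (mod k), i.e. N + 58 is a multiple of each size.
140 = 2^2 × 5 × 7
644 = 2^2 × 7 × 23
308 = 2^2 × 7 × 11
LCM(140, 644, 308) = 2^2 × 5 × 7 × 11 × 23 = 35420.
Smallest positive N is 35420 − 58 = 35362.

35362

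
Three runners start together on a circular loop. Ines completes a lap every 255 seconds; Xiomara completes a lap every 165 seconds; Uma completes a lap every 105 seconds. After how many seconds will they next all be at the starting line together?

19635 seconds

We need the least common multiple of the intervals.
255 = 3 × 5 × 17
165 = 3 × 5 × 11
105 = 3 × 5 × 7
LCM(255, 165, 105) = 3 × 5 × 7 × 11 × 17 = 19635.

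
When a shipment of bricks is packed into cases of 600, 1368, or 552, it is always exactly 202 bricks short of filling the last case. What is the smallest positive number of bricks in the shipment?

Being 202 short of a full case of size k means N ≡ −202 (mod k), i.e. N + 202 is a multiple of each size.
600 = 2^3 × 3 × 5^2
1368 = 2^3 × 3^2 × 19
552 = 2^3 × 3 × 23
LCM(600, 1368, 552) = 2^3 × 3^2 × 5^2 × 19 × 23 = 786600.
Smallest positive N is 786600 − 202 = 786398.

786398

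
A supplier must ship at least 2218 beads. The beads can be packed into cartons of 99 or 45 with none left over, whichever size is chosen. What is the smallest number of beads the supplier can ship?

The number of beads must be a common multiple of 99 and 45, so a multiple of their LCM.
99 = 3^2 × 11
45 = 3^2 × 5
LCM(99, 45) = 3^2 × 5 × 11 = 495.
Smallest multiple of 495 that is ≥ 2218: ⌈2218/495⌉ × 495 = 5 × 495 = 2475.

2475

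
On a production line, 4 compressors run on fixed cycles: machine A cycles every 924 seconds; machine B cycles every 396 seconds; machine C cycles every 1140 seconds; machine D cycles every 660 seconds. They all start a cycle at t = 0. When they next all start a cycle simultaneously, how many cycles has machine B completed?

665 cycles

All finish a whole number of cycles simultaneously at t = LCM of the periods.
924 = 2^2 × 3 × 7 × 11
396 = 2^2 × 3^2 × 11
1140 = 2^2 × 3 × 5 × 19
660 = 2^2 × 3 × 5 × 11
LCM(924, 396, 1140, 660) = 2^2 × 3^2 × 5 × 7 × 11 × 19 = 263340.
Cycles for period 396: 263340 / 396 = 665.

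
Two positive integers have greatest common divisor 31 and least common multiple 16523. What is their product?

For any two positive integers, gcd × lcm = product = 31 × 16523 = 512213.

512213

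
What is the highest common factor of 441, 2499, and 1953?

21

441 = 3^2 × 7^2
2499 = 3 × 7^2 × 17
1953 = 3^2 × 7 × 31
gcd(441, 2499, 1953) = 3 × 7 = 21.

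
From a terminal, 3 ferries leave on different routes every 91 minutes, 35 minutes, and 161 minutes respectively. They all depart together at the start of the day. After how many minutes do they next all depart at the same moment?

10465 minutes

The first simultaneous occurrence is after LCM of the individual periods.
91 = 7 × 13
35 = 5 × 7
161 = 7 × 23
LCM(91, 35, 161) = 5 × 7 × 13 × 23 = 10465.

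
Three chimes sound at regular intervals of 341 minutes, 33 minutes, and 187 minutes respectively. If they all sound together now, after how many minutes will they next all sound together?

17391 minutes

We need the least common multiple of the intervals.
341 = 11 × 31
33 = 3 × 11
187 = 11 × 17
LCM(341, 33, 187) = 3 × 11 × 17 × 31 = 17391.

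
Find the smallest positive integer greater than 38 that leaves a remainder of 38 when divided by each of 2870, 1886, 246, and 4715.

198068

N − 38 must be a common multiple of 2870, 1886, 246, and 4715.
2870 = 2 × 5 × 7 × 41
1886 = 2 × 23 × 41
246 = 2 × 3 × 41
4715 = 5 × 23 × 41
LCM(2870, 1886, 246, 4715) = 2 × 3 × 5 × 7 × 23 × 41 = 198030.
Smallest N > 38 is LCM + 38 = 198030 + 38 = 198068.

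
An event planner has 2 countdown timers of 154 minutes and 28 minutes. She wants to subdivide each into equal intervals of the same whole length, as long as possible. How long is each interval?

14 minutes

By the Euclidean algorithm:
154 = 5 × 28 + 14
28 = 2 × 14 + 0
gcd(154, 28) = 14.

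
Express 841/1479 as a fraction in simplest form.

841 = 29^2
1479 = 3 × 17 × 29
gcd(841, 1479) = 29.
Divide numerator and denominator by 29: 841/1479 = 29/51.

29/51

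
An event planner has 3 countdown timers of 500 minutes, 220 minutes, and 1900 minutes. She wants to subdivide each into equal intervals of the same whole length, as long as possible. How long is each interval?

The interval must divide each timer length; the longest such is the gcd.
500 = 2^2 × 5^3
220 = 2^2 × 5 × 11
1900 = 2^2 × 5^2 × 19
gcd(500, 220, 1900) = 2^2 × 5 = 20.

20 minutes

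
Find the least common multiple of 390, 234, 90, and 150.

390 = 2 × 3 × 5 × 13
234 = 2 × 3^2 × 13
90 = 2 × 3^2 × 5
150 = 2 × 3 × 5^2
LCM(390, 234, 90, 150) = 2 × 3^2 × 5^2 × 13 = 5850.

5850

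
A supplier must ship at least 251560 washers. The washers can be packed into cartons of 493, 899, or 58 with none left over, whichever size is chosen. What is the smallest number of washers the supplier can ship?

275094

The number of washers must be a common multiple of 493, 899, and 58, so a multiple of their LCM.
493 = 17 × 29
899 = 29 × 31
58 = 2 × 29
LCM(493, 899, 58) = 2 × 17 × 29 × 31 = 30566.
Smallest multiple of 30566 that is ≥ 251560: ⌈251560/30566⌉ × 30566 = 9 × 30566 = 275094.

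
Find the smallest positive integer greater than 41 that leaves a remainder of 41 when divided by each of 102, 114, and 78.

25235

N − 41 must be a common multiple of 102, 114, and 78.
102 = 2 × 3 × 17
114 = 2 × 3 × 19
78 = 2 × 3 × 13
LCM(102, 114, 78) = 2 × 3 × 13 × 17 × 19 = 25194.
Smallest N > 41 is LCM + 41 = 25194 + 41 = 25235.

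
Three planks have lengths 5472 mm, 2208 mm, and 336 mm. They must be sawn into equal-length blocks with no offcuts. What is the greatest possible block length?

48 mm

This is the greatest common divisor of 5472, 2208, and 336.
5472 = 2^5 × 3^2 × 19
2208 = 2^5 × 3 × 23
336 = 2^4 × 3 × 7
gcd(5472, 2208, 336) = 2^4 × 3 = 48.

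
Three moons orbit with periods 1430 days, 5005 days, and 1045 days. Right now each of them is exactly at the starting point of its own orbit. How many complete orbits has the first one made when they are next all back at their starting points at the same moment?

The first common completion time is the LCM of the periods.
1430 = 2 × 5 × 11 × 13
5005 = 5 × 7 × 11 × 13
1045 = 5 × 11 × 19
LCM(1430, 5005, 1045) = 2 × 5 × 7 × 11 × 13 × 19 = 190190.
Orbits for period 1430: 190190 / 1430 = 133.

133 orbits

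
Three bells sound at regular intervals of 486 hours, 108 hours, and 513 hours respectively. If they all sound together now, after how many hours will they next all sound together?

18468 hours

The first simultaneous occurrence is after LCM of the individual periods.
486 = 2 × 3^5
108 = 2^2 × 3^3
513 = 3^3 × 19
LCM(486, 108, 513) = 2^2 × 3^5 × 19 = 18468.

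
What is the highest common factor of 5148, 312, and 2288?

52

5148 = 2^2 × 3^2 × 11 × 13
312 = 2^3 × 3 × 13
2288 = 2^4 × 11 × 13
gcd(5148, 312, 2288) = 2^2 × 13 = 52.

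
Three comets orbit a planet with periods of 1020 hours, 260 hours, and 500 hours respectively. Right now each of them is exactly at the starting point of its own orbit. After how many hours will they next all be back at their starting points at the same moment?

They coincide at every common multiple of the periods; the first is the LCM.
1020 = 2^2 × 3 × 5 × 17
260 = 2^2 × 5 × 13
500 = 2^2 × 5^3
LCM(1020, 260, 500) = 2^2 × 3 × 5^3 × 13 × 17 = 331500.

331500 hours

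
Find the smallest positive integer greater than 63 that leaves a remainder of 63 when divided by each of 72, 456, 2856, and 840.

N − 63 must be a common multiple of 72, 456, 2856, and 840.
72 = 2^3 × 3^2
456 = 2^3 × 3 × 19
2856 = 2^3 × 3 × 7 × 17
840 = 2^3 × 3 × 5 × 7
LCM(72, 456, 2856, 840) = 2^3 × 3^2 × 5 × 7 × 17 × 19 = 813960.
Smallest N > 63 is LCM + 63 = 813960 + 63 = 814023.

814023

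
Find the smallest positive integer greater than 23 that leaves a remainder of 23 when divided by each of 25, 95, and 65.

N − 23 must be a common multiple of 25, 95, and 65.
25 = 5^2
95 = 5 × 19
65 = 5 × 13
LCM(25, 95, 65) = 5^2 × 13 × 19 = 6175.
Smallest N > 23 is LCM + 23 = 6175 + 23 = 6198.

6198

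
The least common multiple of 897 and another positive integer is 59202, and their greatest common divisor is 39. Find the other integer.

gcd × lcm = product of the two integers, so the other integer is (39 × 59202) / 897 = 2574.

2574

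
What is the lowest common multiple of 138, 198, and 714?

138 = 2 × 3 × 23
198 = 2 × 3^2 × 11
714 = 2 × 3 × 7 × 17
LCM(138, 198, 714) = 2 × 3^2 × 7 × 11 × 17 × 23 = 541926.

541926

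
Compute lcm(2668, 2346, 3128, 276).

272136

2668 = 2^2 × 23 × 29
2346 = 2 × 3 × 17 × 23
3128 = 2^3 × 17 × 23
276 = 2^2 × 3 × 23
LCM(2668, 2346, 3128, 276) = 2^3 × 3 × 17 × 23 × 29 = 272136.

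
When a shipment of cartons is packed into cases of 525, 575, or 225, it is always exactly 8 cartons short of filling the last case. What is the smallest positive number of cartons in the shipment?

Being 8 short of a full case of size k means N ≡ −8 (mod k), i.e. N + 8 is a multiple of each size.
525 = 3 × 5^2 × 7
575 = 5^2 × 23
225 = 3^2 × 5^2
LCM(525, 575, 225) = 3^2 × 5^2 × 7 × 23 = 36225.
Smallest positive N is 36225 − 8 = 36217.

36217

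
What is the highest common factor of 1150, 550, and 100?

1150 = 2 × 5^2 × 23
550 = 2 × 5^2 × 11
100 = 2^2 × 5^2
gcd(1150, 550, 100) = 2 × 5^2 = 50.

50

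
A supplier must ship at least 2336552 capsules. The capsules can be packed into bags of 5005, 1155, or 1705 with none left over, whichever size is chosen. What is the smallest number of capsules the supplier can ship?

2792790

The number of capsules must be a common multiple of 5005, 1155, and 1705, so a multiple of their LCM.
5005 = 5 × 7 × 11 × 13
1155 = 3 × 5 × 7 × 11
1705 = 5 × 11 × 31
LCM(5005, 1155, 1705) = 3 × 5 × 7 × 11 × 13 × 31 = 465465.
Smallest multiple of 465465 that is ≥ 2336552: ⌈2336552/465465⌉ × 465465 = 6 × 465465 = 2792790.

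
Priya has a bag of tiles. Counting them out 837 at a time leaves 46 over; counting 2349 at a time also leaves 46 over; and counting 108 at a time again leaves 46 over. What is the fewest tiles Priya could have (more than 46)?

N − 46 must be a common multiple of 837, 2349, and 108.
837 = 3^3 × 31
2349 = 3^4 × 29
108 = 2^2 × 3^3
LCM(837, 2349, 108) = 2^2 × 3^4 × 29 × 31 = 291276.
Smallest N > 46 is LCM + 46 = 291276 + 46 = 291322.

291322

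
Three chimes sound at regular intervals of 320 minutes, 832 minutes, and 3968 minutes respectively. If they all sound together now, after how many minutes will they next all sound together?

They coincide at every common multiple of the periods; the first is the LCM.
320 = 2^6 × 5
832 = 2^6 × 13
3968 = 2^7 × 31
LCM(320, 832, 3968) = 2^7 × 5 × 13 × 31 = 257920.

257920 minutes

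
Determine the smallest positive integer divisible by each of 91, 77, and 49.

91 = 7 × 13
77 = 7 × 11
49 = 7^2
LCM(91, 77, 49) = 7^2 × 11 × 13 = 7007.

7007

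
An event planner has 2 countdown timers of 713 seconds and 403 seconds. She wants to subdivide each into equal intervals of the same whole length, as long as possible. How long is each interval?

The interval must divide each timer length; the longest such is the gcd.
713 = 23 × 31
403 = 13 × 31
gcd(713, 403) = 31.

31 seconds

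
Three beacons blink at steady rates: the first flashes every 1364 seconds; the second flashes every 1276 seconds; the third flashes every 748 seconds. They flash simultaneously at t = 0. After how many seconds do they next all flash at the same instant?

672452 seconds

The first simultaneous occurrence is after LCM of the individual periods.
1364 = 2^2 × 11 × 31
1276 = 2^2 × 11 × 29
748 = 2^2 × 11 × 17
LCM(1364, 1276, 748) = 2^2 × 11 × 17 × 29 × 31 = 672452.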